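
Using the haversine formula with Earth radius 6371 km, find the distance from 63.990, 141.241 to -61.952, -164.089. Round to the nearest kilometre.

14719 km

Δλ = -164.089 − 141.241 = -305.330°; wrapped into (−180°, 180°]: 54.670°.
Δφ = -61.952 − 63.990 = -125.942°.
a = sin²(Δφ/2) + cos φ₁ · cos φ₂ · sin²(Δλ/2) = 0.836962.
c = 2·atan2(√a, √(1−a)) = 2.31030 rad → d = 6371·c ≈ 14718.94 km.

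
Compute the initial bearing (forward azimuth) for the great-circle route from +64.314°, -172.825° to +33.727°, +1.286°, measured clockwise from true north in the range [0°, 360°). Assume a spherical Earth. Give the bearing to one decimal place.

Δλ = 1.286 − -172.825 = 174.111°.
θ = atan2( sin Δλ · cos φ₂ , cos φ₁ · sin φ₂ − sin φ₁ · cos φ₂ · cos Δλ )
  = atan2(0.08533, 0.98621) = 4.945° → normalised to [0°, 360°): 4.945°.

4.9°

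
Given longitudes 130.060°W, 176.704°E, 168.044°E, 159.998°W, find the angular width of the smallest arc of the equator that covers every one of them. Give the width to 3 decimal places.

Sort the longitudes: -159.998°, -130.060°, +168.044°, +176.704°.
Eastward gaps between consecutive values (wrapping around): 29.938°, 298.104°, 8.660°, 23.298°.
Largest gap = 298.104° ⇒ minimal covering band is its complement: 360° − 298.104° = 61.896°.
Band runs from +168.044° eastward to -130.060°, crossing the antimeridian.

61.896°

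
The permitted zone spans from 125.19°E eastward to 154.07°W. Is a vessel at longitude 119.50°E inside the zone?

Band width going east from +125.19° to -154.07°: ((-154.07 − 125.19) mod 360) = 80.74°.
Offset of +119.50° east of the west edge: ((119.50 − 125.19) mod 360) = 354.31°.
354.31° > 80.74° ⇒ outside.

No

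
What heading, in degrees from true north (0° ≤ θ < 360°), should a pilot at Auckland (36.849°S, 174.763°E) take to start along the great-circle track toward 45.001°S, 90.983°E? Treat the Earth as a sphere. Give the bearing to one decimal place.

233.5°

Δλ = 90.983 − 174.763 = -83.780°.
θ = atan2( sin Δλ · cos φ₂ , cos φ₁ · sin φ₂ − sin φ₁ · cos φ₂ · cos Δλ )
  = atan2(-0.70293, -0.51991) = -126.488° → normalised to [0°, 360°): 233.512°.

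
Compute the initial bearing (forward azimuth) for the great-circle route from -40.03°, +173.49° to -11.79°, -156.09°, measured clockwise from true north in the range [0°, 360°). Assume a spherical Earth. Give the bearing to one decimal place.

Δλ = -156.09 − 173.49 = -329.58°; wrapped into (−180°, 180°]: 30.42°.
θ = atan2( sin Δλ · cos φ₂ , cos φ₁ · sin φ₂ − sin φ₁ · cos φ₂ · cos Δλ )
  = atan2(0.49565, 0.38649) = 52.054° → normalised to [0°, 360°): 52.054°.

52.1°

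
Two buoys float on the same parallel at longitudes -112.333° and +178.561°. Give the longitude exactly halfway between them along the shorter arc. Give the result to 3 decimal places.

Signed shortest Δλ from -112.333° to +178.561° is -69.106°.
Midpoint longitude = -112.333° + (-69.106°)/2 = -112.333° − 34.553° = -146.886°.
(The naïve average (-112.333 + +178.561)/2 = 33.114° is on the wrong side of the globe.)

-146.886°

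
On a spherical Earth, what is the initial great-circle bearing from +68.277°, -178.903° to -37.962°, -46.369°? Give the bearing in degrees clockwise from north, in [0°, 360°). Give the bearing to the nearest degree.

Δλ = -46.369 − -178.903 = 132.534°.
θ = atan2( sin Δλ · cos φ₂ , cos φ₁ · sin φ₂ − sin φ₁ · cos φ₂ · cos Δλ )
  = atan2(0.58097, 0.26747) = 65.279° → normalised to [0°, 360°): 65.279°.

65°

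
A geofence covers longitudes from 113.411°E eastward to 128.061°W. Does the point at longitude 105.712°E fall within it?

No

Band width going east from +113.411° to -128.061°: ((-128.061 − 113.411) mod 360) = 118.528°.
Offset of +105.712° east of the west edge: ((105.712 − 113.411) mod 360) = 352.301°.
352.301° > 118.528° ⇒ outside.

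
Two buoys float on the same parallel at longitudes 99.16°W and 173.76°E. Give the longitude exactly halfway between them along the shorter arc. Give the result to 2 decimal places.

142.70°W

Signed shortest Δλ from -99.16° to +173.76° is -87.08°.
Midpoint longitude = -99.16° + (-87.08°)/2 = -99.16° − 43.54° = -142.70°.
(The naïve average (-99.16 + +173.76)/2 = 37.3° is on the wrong side of the globe.)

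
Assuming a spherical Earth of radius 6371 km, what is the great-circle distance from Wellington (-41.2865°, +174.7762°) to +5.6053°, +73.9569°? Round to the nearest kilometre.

Δλ = 73.9569 − 174.7762 = -100.8193°.
Δφ = 5.6053 − -41.2865 = 46.8918°.
a = sin²(Δφ/2) + cos φ₁ · cos φ₂ · sin²(Δλ/2) = 0.602412.
c = 2·atan2(√a, √(1−a)) = 1.77708 rad → d = 6371·c ≈ 11321.78 km.

11322 km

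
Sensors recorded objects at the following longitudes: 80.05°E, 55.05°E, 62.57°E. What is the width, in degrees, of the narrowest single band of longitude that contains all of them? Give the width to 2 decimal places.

Sort the longitudes: +55.05°, +62.57°, +80.05°.
Eastward gaps between consecutive values (wrapping around): 7.52°, 17.48°, 335.00°.
Largest gap = 335.00° ⇒ minimal covering band is its complement: 360° − 335.00° = 25.00°.
Band runs from +55.05° eastward to +80.05°.

25.00°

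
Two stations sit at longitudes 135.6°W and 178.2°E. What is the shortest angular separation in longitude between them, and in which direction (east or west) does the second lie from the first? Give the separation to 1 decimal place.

46.2° west

Raw difference: 178.2 − -135.6 = 313.8°.
Normalise into (−180°, 180°]: 313.8° − 360° = -46.2°.
Negative ⇒ the second point lies to the west; separation 46.2°.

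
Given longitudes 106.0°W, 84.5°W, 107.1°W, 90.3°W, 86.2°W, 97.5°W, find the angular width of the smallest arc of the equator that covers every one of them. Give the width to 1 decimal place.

22.6°

Sort the longitudes: -107.1°, -106.0°, -97.5°, -90.3°, -86.2°, -84.5°.
Eastward gaps between consecutive values (wrapping around): 1.1°, 8.5°, 7.2°, 4.1°, 1.7°, 337.4°.
Largest gap = 337.4° ⇒ minimal covering band is its complement: 360° − 337.4° = 22.6°.
Band runs from -107.1° eastward to -84.5°.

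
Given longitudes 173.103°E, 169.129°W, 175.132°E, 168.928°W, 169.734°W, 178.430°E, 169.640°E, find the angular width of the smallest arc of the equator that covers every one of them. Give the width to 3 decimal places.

Sort the longitudes: -169.734°, -169.129°, -168.928°, +169.640°, +173.103°, +175.132°, +178.430°.
Eastward gaps between consecutive values (wrapping around): 0.605°, 0.201°, 338.568°, 3.463°, 2.029°, 3.298°, 11.836°.
Largest gap = 338.568° ⇒ minimal covering band is its complement: 360° − 338.568° = 21.432°.
Band runs from +169.640° eastward to -168.928°, crossing the antimeridian.

21.432°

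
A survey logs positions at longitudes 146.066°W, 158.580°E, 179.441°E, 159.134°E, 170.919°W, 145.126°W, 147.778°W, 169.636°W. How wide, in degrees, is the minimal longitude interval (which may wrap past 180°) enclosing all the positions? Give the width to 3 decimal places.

Sort the longitudes: -170.919°, -169.636°, -147.778°, -146.066°, -145.126°, +158.580°, +159.134°, +179.441°.
Eastward gaps between consecutive values (wrapping around): 1.283°, 21.858°, 1.712°, 0.940°, 303.706°, 0.554°, 20.307°, 9.640°.
Largest gap = 303.706° ⇒ minimal covering band is its complement: 360° − 303.706° = 56.294°.
Band runs from +158.580° eastward to -145.126°, crossing the antimeridian.

56.294°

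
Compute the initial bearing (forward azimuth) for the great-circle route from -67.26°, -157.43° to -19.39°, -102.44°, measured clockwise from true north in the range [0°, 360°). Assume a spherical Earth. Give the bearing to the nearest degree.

Δλ = -102.44 − -157.43 = 54.99°.
θ = atan2( sin Δλ · cos φ₂ , cos φ₁ · sin φ₂ − sin φ₁ · cos φ₂ · cos Δλ )
  = atan2(0.77260, 0.37078) = 64.363° → normalised to [0°, 360°): 64.363°.

64°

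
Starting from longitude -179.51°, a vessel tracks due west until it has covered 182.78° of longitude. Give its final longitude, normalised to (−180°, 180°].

-2.29°

Start at -179.51°; shift −182.78° → -362.29°.
-362.29° lies outside (−180°, 180°]; add 360° → -2.29°.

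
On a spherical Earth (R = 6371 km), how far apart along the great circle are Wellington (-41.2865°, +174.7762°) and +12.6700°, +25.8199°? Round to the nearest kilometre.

Δλ = 25.8199 − 174.7762 = -148.9563°.
Δφ = 12.6700 − -41.2865 = 53.9565°.
a = sin²(Δφ/2) + cos φ₁ · cos φ₂ · sin²(Δλ/2) = 0.886422.
c = 2·atan2(√a, √(1−a)) = 2.45411 rad → d = 6371·c ≈ 15635.11 km.

15635 km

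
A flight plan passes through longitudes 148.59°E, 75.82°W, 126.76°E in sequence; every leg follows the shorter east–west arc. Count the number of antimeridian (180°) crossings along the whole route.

Leg 1: +148.59° → -75.82°, shortest Δλ = 135.59° (east) — crosses 180°.
Leg 2: -75.82° → +126.76°, shortest Δλ = -157.42° (west) — crosses 180°.
Total crossings: 2.

2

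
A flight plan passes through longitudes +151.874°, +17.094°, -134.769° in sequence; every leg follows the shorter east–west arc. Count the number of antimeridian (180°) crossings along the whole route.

Leg 1: +151.874° → +17.094°, shortest Δλ = -134.78° (west) — does not cross 180°.
Leg 2: +17.094° → -134.769°, shortest Δλ = -151.863° (west) — does not cross 180°.
Total crossings: 0.

0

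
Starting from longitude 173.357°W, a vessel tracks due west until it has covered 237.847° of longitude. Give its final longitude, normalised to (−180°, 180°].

51.204°W

Start at -173.357°; shift −237.847° → -411.204°.
-411.204° lies outside (−180°, 180°]; add 360° → -51.204°.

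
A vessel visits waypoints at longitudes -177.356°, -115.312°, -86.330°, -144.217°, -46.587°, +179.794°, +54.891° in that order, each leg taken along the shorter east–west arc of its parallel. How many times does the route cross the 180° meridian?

Leg 1: -177.356° → -115.312°, shortest Δλ = 62.044° (east) — does not cross 180°.
Leg 2: -115.312° → -86.330°, shortest Δλ = 28.982° (east) — does not cross 180°.
Leg 3: -86.330° → -144.217°, shortest Δλ = -57.887° (west) — does not cross 180°.
Leg 4: -144.217° → -46.587°, shortest Δλ = 97.63° (east) — does not cross 180°.
Leg 5: -46.587° → +179.794°, shortest Δλ = -133.619° (west) — crosses 180°.
Leg 6: +179.794° → +54.891°, shortest Δλ = -124.903° (west) — does not cross 180°.
Total crossings: 1.

1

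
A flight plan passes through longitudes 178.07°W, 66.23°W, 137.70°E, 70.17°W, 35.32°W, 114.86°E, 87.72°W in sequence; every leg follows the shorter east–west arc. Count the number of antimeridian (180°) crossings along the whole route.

3

Leg 1: -178.07° → -66.23°, shortest Δλ = 111.84° (east) — does not cross 180°.
Leg 2: -66.23° → +137.70°, shortest Δλ = -156.07° (west) — crosses 180°.
Leg 3: +137.70° → -70.17°, shortest Δλ = 152.13° (east) — crosses 180°.
Leg 4: -70.17° → -35.32°, shortest Δλ = 34.85° (east) — does not cross 180°.
Leg 5: -35.32° → +114.86°, shortest Δλ = 150.18° (east) — does not cross 180°.
Leg 6: +114.86° → -87.72°, shortest Δλ = 157.42° (east) — crosses 180°.
Total crossings: 3.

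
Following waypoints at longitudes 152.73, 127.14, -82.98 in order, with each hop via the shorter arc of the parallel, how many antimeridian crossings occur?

Leg 1: +152.73° → +127.14°, shortest Δλ = -25.59° (west) — does not cross 180°.
Leg 2: +127.14° → -82.98°, shortest Δλ = 149.88° (east) — crosses 180°.
Total crossings: 1.

1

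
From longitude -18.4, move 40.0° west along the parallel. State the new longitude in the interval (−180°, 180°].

Start at -18.4°; shift −40.0° → -58.4°.
-58.4° already lies in (−180°, 180°].

-58.4°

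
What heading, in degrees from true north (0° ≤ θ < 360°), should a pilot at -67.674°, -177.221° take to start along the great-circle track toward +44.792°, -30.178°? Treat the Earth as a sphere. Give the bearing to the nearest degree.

126°

Δλ = -30.178 − -177.221 = 147.043°.
θ = atan2( sin Δλ · cos φ₂ , cos φ₁ · sin φ₂ − sin φ₁ · cos φ₂ · cos Δλ )
  = atan2(0.38607, -0.28319) = 126.261° → normalised to [0°, 360°): 126.261°.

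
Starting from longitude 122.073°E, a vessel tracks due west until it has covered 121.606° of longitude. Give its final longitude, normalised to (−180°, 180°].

0.467°E

Start at +122.073°; shift −121.606° → +0.467°.
+0.467° already lies in (−180°, 180°].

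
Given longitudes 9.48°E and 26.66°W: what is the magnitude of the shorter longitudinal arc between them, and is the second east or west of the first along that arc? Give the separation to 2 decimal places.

Raw difference: -26.66 − 9.48 = -36.14°.
Normalise into (−180°, 180°]: -36.14° stays -36.14°.
Negative ⇒ the second point lies to the west; separation 36.14°.

36.14° west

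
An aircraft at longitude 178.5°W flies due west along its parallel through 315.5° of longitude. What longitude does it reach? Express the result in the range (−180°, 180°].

134.0°W

Start at -178.5°; shift −315.5° → -494.0°.
-494.0° lies outside (−180°, 180°]; add 360° → -134.0°.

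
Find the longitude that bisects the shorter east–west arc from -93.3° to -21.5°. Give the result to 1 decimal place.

Signed shortest Δλ from -93.3° to -21.5° is +71.8°.
Midpoint longitude = -93.3° + (+71.8°)/2 = -93.3° + 35.9° = -57.4°.

-57.4°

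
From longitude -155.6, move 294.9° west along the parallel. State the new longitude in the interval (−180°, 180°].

-90.5°

Start at -155.6°; shift −294.9° → -450.5°.
-450.5° lies outside (−180°, 180°]; add 360° → -90.5°.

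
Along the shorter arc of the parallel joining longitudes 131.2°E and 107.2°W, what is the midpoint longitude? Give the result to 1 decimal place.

Signed shortest Δλ from +131.2° to -107.2° is +121.6°.
Midpoint longitude = +131.2° + (+121.6°)/2 = +131.2° + 60.8° = +192.0°.
Normalise into (−180°, 180°]: -168.0°.
(The naïve average (+131.2 + -107.2)/2 = 12.0° is on the wrong side of the globe.)

168.0°W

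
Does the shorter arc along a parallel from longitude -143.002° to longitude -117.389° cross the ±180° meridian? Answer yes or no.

No

Signed shortest Δλ = ((-117.389 − -143.002 + 180) mod 360) − 180 = 25.613°.
Going east by 25.613° from -143.002° reaches -117.389° without touching 180°.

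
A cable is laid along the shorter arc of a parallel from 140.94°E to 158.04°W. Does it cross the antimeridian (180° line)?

Yes

Naïve |-158.04 − 140.94| = 298.98° > 180°, so the shorter arc goes the other way round — across 180°.
Signed shortest Δλ = ((-158.04 − 140.94 + 180) mod 360) − 180 = 61.02°.
Going east by 61.02° from +140.94° passes through 180° before reaching -158.04°.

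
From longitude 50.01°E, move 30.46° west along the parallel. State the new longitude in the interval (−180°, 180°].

Start at +50.01°; shift −30.46° → +19.55°.
+19.55° already lies in (−180°, 180°].

19.55°E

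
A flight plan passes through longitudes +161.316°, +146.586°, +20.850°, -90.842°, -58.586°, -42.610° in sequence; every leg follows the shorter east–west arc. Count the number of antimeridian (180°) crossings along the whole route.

0

Leg 1: +161.316° → +146.586°, shortest Δλ = -14.73° (west) — does not cross 180°.
Leg 2: +146.586° → +20.850°, shortest Δλ = -125.736° (west) — does not cross 180°.
Leg 3: +20.850° → -90.842°, shortest Δλ = -111.692° (west) — does not cross 180°.
Leg 4: -90.842° → -58.586°, shortest Δλ = 32.256° (east) — does not cross 180°.
Leg 5: -58.586° → -42.610°, shortest Δλ = 15.976° (east) — does not cross 180°.
Total crossings: 0.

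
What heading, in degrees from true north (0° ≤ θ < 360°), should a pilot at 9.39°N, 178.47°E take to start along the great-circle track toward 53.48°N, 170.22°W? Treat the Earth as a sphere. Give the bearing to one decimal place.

9.5°

Δλ = -170.22 − 178.47 = -348.69°; wrapped into (−180°, 180°]: 11.31°.
θ = atan2( sin Δλ · cos φ₂ , cos φ₁ · sin φ₂ − sin φ₁ · cos φ₂ · cos Δλ )
  = atan2(0.11671, 0.69767) = 9.497° → normalised to [0°, 360°): 9.497°.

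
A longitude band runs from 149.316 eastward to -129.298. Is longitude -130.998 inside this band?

Band width going east from +149.316° to -129.298°: ((-129.298 − 149.316) mod 360) = 81.386°.
Offset of -130.998° east of the west edge: ((-130.998 − 149.316) mod 360) = 79.686°.
79.686° ≤ 81.386° ⇒ inside.

Yes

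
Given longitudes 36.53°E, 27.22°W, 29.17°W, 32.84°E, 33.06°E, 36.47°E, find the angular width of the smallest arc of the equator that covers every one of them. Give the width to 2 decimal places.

Sort the longitudes: -29.17°, -27.22°, +32.84°, +33.06°, +36.47°, +36.53°.
Eastward gaps between consecutive values (wrapping around): 1.95°, 60.06°, 0.22°, 3.41°, 0.06°, 294.30°.
Largest gap = 294.30° ⇒ minimal covering band is its complement: 360° − 294.30° = 65.70°.
Band runs from -29.17° eastward to +36.53°.

65.70°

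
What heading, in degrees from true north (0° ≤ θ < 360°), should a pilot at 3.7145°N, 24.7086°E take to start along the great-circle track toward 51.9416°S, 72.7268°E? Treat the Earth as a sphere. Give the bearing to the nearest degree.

Δλ = 72.7268 − 24.7086 = 48.0182°.
θ = atan2( sin Δλ · cos φ₂ , cos φ₁ · sin φ₂ − sin φ₁ · cos φ₂ · cos Δλ )
  = atan2(0.45825, -0.81244) = 150.575° → normalised to [0°, 360°): 150.575°.

151°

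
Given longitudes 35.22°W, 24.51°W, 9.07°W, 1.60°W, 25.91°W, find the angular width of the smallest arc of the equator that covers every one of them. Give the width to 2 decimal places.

33.62°

Sort the longitudes: -35.22°, -25.91°, -24.51°, -9.07°, -1.60°.
Eastward gaps between consecutive values (wrapping around): 9.31°, 1.40°, 15.44°, 7.47°, 326.38°.
Largest gap = 326.38° ⇒ minimal covering band is its complement: 360° − 326.38° = 33.62°.
Band runs from -35.22° eastward to -1.60°.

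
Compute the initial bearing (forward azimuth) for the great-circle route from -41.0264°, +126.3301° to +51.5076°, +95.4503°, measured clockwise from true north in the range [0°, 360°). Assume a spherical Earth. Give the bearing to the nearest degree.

Δλ = 95.4503 − 126.3301 = -30.8798°.
θ = atan2( sin Δλ · cos φ₂ , cos φ₁ · sin φ₂ − sin φ₁ · cos φ₂ · cos Δλ )
  = atan2(-0.31945, 0.94111) = -18.749° → normalised to [0°, 360°): 341.251°.

341°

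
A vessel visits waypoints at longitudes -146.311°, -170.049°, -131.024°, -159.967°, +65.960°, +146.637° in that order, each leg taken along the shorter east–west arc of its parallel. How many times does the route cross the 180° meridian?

1

Leg 1: -146.311° → -170.049°, shortest Δλ = -23.738° (west) — does not cross 180°.
Leg 2: -170.049° → -131.024°, shortest Δλ = 39.025° (east) — does not cross 180°.
Leg 3: -131.024° → -159.967°, shortest Δλ = -28.943° (west) — does not cross 180°.
Leg 4: -159.967° → +65.960°, shortest Δλ = -134.073° (west) — crosses 180°.
Leg 5: +65.960° → +146.637°, shortest Δλ = 80.677° (east) — does not cross 180°.
Total crossings: 1.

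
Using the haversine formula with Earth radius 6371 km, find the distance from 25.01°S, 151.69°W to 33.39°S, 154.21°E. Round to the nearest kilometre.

Δλ = 154.21 − -151.69 = 305.90°; wrapped into (−180°, 180°]: -54.10°.
Δφ = -33.39 − -25.01 = -8.38°.
a = sin²(Δφ/2) + cos φ₁ · cos φ₂ · sin²(Δλ/2) = 0.161825.
c = 2·atan2(√a, √(1−a)) = 0.82800 rad → d = 6371·c ≈ 5275.19 km.

5275 km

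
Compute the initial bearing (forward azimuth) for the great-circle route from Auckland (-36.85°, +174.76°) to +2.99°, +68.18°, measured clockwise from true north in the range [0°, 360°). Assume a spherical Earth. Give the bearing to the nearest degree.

Δλ = 68.18 − 174.76 = -106.58°.
θ = atan2( sin Δλ · cos φ₂ , cos φ₁ · sin φ₂ − sin φ₁ · cos φ₂ · cos Δλ )
  = atan2(-0.95712, -0.12916) = -97.685° → normalised to [0°, 360°): 262.315°.

262°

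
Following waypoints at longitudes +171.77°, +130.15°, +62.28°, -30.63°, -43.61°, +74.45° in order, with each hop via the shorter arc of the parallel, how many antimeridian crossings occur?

Leg 1: +171.77° → +130.15°, shortest Δλ = -41.62° (west) — does not cross 180°.
Leg 2: +130.15° → +62.28°, shortest Δλ = -67.87° (west) — does not cross 180°.
Leg 3: +62.28° → -30.63°, shortest Δλ = -92.91° (west) — does not cross 180°.
Leg 4: -30.63° → -43.61°, shortest Δλ = -12.98° (west) — does not cross 180°.
Leg 5: -43.61° → +74.45°, shortest Δλ = 118.06° (east) — does not cross 180°.
Total crossings: 0.

0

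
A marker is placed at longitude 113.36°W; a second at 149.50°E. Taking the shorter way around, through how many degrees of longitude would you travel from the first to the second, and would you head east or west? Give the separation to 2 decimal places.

Raw difference: 149.50 − -113.36 = 262.86°.
Normalise into (−180°, 180°]: 262.86° − 360° = -97.14°.
Negative ⇒ the second point lies to the west; separation 97.14°.

97.14° west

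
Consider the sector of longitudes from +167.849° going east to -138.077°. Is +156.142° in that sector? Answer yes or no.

No

Band width going east from +167.849° to -138.077°: ((-138.077 − 167.849) mod 360) = 54.074°.
Offset of +156.142° east of the west edge: ((156.142 − 167.849) mod 360) = 348.293°.
348.293° > 54.074° ⇒ outside.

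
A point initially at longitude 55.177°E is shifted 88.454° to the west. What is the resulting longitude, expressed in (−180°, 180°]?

33.277°W

Start at +55.177°; shift −88.454° → -33.277°.
-33.277° already lies in (−180°, 180°].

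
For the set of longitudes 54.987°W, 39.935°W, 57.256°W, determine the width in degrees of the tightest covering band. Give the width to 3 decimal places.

Sort the longitudes: -57.256°, -54.987°, -39.935°.
Eastward gaps between consecutive values (wrapping around): 2.269°, 15.052°, 342.679°.
Largest gap = 342.679° ⇒ minimal covering band is its complement: 360° − 342.679° = 17.321°.
Band runs from -57.256° eastward to -39.935°.

17.321°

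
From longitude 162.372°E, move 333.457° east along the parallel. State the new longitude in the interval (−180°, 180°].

135.829°E

Start at +162.372°; shift +333.457° → +495.829°.
+495.829° lies outside (−180°, 180°]; subtract 360° → +135.829°.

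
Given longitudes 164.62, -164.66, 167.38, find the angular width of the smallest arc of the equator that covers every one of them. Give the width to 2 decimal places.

30.72°

Sort the longitudes: -164.66°, +164.62°, +167.38°.
Eastward gaps between consecutive values (wrapping around): 329.28°, 2.76°, 27.96°.
Largest gap = 329.28° ⇒ minimal covering band is its complement: 360° − 329.28° = 30.72°.
Band runs from +164.62° eastward to -164.66°, crossing the antimeridian.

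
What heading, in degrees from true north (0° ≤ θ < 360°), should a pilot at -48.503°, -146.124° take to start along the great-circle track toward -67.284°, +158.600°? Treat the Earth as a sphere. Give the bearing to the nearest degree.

Δλ = 158.600 − -146.124 = 304.724°; wrapped into (−180°, 180°]: -55.276°.
θ = atan2( sin Δλ · cos φ₂ , cos φ₁ · sin φ₂ − sin φ₁ · cos φ₂ · cos Δλ )
  = atan2(-0.31739, -0.44643) = -144.589° → normalised to [0°, 360°): 215.411°.

215°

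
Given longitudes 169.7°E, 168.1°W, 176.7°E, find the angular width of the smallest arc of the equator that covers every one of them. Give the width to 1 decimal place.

22.2°

Sort the longitudes: -168.1°, +169.7°, +176.7°.
Eastward gaps between consecutive values (wrapping around): 337.8°, 7.0°, 15.2°.
Largest gap = 337.8° ⇒ minimal covering band is its complement: 360° − 337.8° = 22.2°.
Band runs from +169.7° eastward to -168.1°, crossing the antimeridian.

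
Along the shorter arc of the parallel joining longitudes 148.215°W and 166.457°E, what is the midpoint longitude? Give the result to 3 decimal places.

Signed shortest Δλ from -148.215° to +166.457° is -45.328°.
Midpoint longitude = -148.215° + (-45.328°)/2 = -148.215° − 22.664° = -170.879°.
(The naïve average (-148.215 + +166.457)/2 = 9.121° is on the wrong side of the globe.)

170.879°W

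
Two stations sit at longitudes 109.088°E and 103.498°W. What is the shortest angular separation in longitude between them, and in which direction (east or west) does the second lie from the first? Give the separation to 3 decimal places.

147.414° east

Raw difference: -103.498 − 109.088 = -212.586°.
Normalise into (−180°, 180°]: -212.586° + 360° = 147.414°.
Positive ⇒ the second point lies to the east; separation 147.414°.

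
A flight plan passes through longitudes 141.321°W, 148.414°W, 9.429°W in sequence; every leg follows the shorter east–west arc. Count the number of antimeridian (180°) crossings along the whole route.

Leg 1: -141.321° → -148.414°, shortest Δλ = -7.093° (west) — does not cross 180°.
Leg 2: -148.414° → -9.429°, shortest Δλ = 138.985° (east) — does not cross 180°.
Total crossings: 0.

0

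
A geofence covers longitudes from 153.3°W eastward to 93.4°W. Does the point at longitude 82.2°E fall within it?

No

Band width going east from -153.3° to -93.4°: ((-93.4 − -153.3) mod 360) = 59.9°.
Offset of +82.2° east of the west edge: ((82.2 − -153.3) mod 360) = 235.5°.
235.5° > 59.9° ⇒ outside.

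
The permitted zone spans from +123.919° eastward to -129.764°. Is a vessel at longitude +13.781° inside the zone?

Band width going east from +123.919° to -129.764°: ((-129.764 − 123.919) mod 360) = 106.317°.
Offset of +13.781° east of the west edge: ((13.781 − 123.919) mod 360) = 249.862°.
249.862° > 106.317° ⇒ outside.

No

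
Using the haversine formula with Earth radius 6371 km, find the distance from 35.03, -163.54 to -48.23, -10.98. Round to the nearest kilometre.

Δλ = -10.98 − -163.54 = 152.56°.
Δφ = -48.23 − 35.03 = -83.26°.
a = sin²(Δφ/2) + cos φ₁ · cos φ₂ · sin²(Δλ/2) = 0.956105.
c = 2·atan2(√a, √(1−a)) = 2.71944 rad → d = 6371·c ≈ 17325.57 km.

17326 km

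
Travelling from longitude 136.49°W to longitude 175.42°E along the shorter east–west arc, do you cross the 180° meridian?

Naïve |175.42 − -136.49| = 311.91° > 180°, so the shorter arc goes the other way round — across 180°.
Signed shortest Δλ = ((175.42 − -136.49 + 180) mod 360) − 180 = -48.09°.
Going west by 48.09° from -136.49° passes through 180° before reaching +175.42°.

Yes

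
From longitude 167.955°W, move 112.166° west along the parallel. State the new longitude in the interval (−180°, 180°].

Start at -167.955°; shift −112.166° → -280.121°.
-280.121° lies outside (−180°, 180°]; add 360° → +79.879°.

79.879°E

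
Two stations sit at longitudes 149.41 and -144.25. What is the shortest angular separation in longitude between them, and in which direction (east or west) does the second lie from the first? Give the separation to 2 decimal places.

Raw difference: -144.25 − 149.41 = -293.66°.
Normalise into (−180°, 180°]: -293.66° + 360° = 66.34°.
Positive ⇒ the second point lies to the east; separation 66.34°.

66.34° east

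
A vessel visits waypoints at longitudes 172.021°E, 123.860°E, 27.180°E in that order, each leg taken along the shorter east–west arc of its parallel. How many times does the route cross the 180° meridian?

0

Leg 1: +172.021° → +123.860°, shortest Δλ = -48.161° (west) — does not cross 180°.
Leg 2: +123.860° → +27.180°, shortest Δλ = -96.68° (west) — does not cross 180°.
Total crossings: 0.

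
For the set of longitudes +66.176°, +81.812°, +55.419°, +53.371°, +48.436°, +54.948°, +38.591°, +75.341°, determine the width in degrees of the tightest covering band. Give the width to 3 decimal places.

43.221°

Sort the longitudes: +38.591°, +48.436°, +53.371°, +54.948°, +55.419°, +66.176°, +75.341°, +81.812°.
Eastward gaps between consecutive values (wrapping around): 9.845°, 4.935°, 1.577°, 0.471°, 10.757°, 9.165°, 6.471°, 316.779°.
Largest gap = 316.779° ⇒ minimal covering band is its complement: 360° − 316.779° = 43.221°.
Band runs from +38.591° eastward to +81.812°.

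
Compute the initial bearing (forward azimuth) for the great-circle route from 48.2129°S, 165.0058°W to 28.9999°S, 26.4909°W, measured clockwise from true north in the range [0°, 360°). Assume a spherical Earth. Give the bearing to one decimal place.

144.5°

Δλ = -26.4909 − -165.0058 = 138.5149°.
θ = atan2( sin Δλ · cos φ₂ , cos φ₁ · sin φ₂ − sin φ₁ · cos φ₂ · cos Δλ )
  = atan2(0.57937, -0.81160) = 144.478° → normalised to [0°, 360°): 144.478°.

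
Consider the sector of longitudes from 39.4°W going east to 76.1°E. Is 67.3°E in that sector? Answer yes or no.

Yes

Band width going east from -39.4° to +76.1°: ((76.1 − -39.4) mod 360) = 115.5°.
Offset of +67.3° east of the west edge: ((67.3 − -39.4) mod 360) = 106.7°.
106.7° ≤ 115.5° ⇒ inside.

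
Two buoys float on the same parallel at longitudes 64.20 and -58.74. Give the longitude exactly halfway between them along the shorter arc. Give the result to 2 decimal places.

+2.73°

Signed shortest Δλ from +64.20° to -58.74° is -122.94°.
Midpoint longitude = +64.20° + (-122.94°)/2 = +64.20° − 61.47° = +2.73°.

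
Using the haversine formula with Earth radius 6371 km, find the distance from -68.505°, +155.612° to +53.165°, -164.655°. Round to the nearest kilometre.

Δλ = -164.655 − 155.612 = -320.267°; wrapped into (−180°, 180°]: 39.733°.
Δφ = 53.165 − -68.505 = 121.670°.
a = sin²(Δφ/2) + cos φ₁ · cos φ₂ · sin²(Δλ/2) = 0.787882.
c = 2·atan2(√a, √(1−a)) = 2.18433 rad → d = 6371·c ≈ 13916.39 km.

13916 km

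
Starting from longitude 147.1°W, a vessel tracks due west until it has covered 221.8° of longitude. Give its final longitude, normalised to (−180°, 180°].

Start at -147.1°; shift −221.8° → -368.9°.
-368.9° lies outside (−180°, 180°]; add 360° → -8.9°.

8.9°W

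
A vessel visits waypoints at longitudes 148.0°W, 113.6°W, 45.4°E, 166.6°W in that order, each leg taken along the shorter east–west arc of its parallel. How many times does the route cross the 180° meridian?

1

Leg 1: -148.0° → -113.6°, shortest Δλ = 34.4° (east) — does not cross 180°.
Leg 2: -113.6° → +45.4°, shortest Δλ = 159.0° (east) — does not cross 180°.
Leg 3: +45.4° → -166.6°, shortest Δλ = 148.0° (east) — crosses 180°.
Total crossings: 1.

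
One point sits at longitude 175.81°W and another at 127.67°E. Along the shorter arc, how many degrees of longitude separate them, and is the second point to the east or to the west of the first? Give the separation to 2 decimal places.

56.52° west

Raw difference: 127.67 − -175.81 = 303.48°.
Normalise into (−180°, 180°]: 303.48° − 360° = -56.52°.
Negative ⇒ the second point lies to the west; separation 56.52°.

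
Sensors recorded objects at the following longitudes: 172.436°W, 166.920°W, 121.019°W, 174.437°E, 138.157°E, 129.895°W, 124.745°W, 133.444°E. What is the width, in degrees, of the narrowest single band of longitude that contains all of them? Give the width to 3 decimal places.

105.537°

Sort the longitudes: -172.436°, -166.920°, -129.895°, -124.745°, -121.019°, +133.444°, +138.157°, +174.437°.
Eastward gaps between consecutive values (wrapping around): 5.516°, 37.025°, 5.150°, 3.726°, 254.463°, 4.713°, 36.280°, 13.127°.
Largest gap = 254.463° ⇒ minimal covering band is its complement: 360° − 254.463° = 105.537°.
Band runs from +133.444° eastward to -121.019°, crossing the antimeridian.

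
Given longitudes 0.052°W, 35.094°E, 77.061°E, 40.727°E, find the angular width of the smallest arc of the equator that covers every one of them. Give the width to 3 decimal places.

77.113°

Sort the longitudes: -0.052°, +35.094°, +40.727°, +77.061°.
Eastward gaps between consecutive values (wrapping around): 35.146°, 5.633°, 36.334°, 282.887°.
Largest gap = 282.887° ⇒ minimal covering band is its complement: 360° − 282.887° = 77.113°.
Band runs from -0.052° eastward to +77.061°.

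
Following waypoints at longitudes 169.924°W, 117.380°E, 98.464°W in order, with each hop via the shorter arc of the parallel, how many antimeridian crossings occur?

Leg 1: -169.924° → +117.380°, shortest Δλ = -72.696° (west) — crosses 180°.
Leg 2: +117.380° → -98.464°, shortest Δλ = 144.156° (east) — crosses 180°.
Total crossings: 2.

2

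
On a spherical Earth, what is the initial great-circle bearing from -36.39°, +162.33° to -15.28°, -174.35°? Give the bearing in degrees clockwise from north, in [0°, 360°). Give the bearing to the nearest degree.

51°

Δλ = -174.35 − 162.33 = -336.68°; wrapped into (−180°, 180°]: 23.32°.
θ = atan2( sin Δλ · cos φ₂ , cos φ₁ · sin φ₂ − sin φ₁ · cos φ₂ · cos Δλ )
  = atan2(0.38187, 0.31341) = 50.624° → normalised to [0°, 360°): 50.624°.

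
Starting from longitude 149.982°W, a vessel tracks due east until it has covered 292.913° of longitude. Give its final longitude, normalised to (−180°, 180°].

Start at -149.982°; shift +292.913° → +142.931°.
+142.931° already lies in (−180°, 180°].

142.931°E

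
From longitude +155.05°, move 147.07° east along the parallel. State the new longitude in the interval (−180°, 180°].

-57.88°

Start at +155.05°; shift +147.07° → +302.12°.
+302.12° lies outside (−180°, 180°]; subtract 360° → -57.88°.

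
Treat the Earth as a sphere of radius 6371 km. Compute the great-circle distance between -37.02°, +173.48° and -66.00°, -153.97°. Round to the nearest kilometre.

3840 km

Δλ = -153.97 − 173.48 = -327.45°; wrapped into (−180°, 180°]: 32.55°.
Δφ = -66.00 − -37.02 = -28.98°.
a = sin²(Δφ/2) + cos φ₁ · cos φ₂ · sin²(Δλ/2) = 0.088111.
c = 2·atan2(√a, √(1−a)) = 0.60275 rad → d = 6371·c ≈ 3840.14 km.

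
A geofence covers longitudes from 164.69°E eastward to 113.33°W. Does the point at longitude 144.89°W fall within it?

Yes

Band width going east from +164.69° to -113.33°: ((-113.33 − 164.69) mod 360) = 81.98°.
Offset of -144.89° east of the west edge: ((-144.89 − 164.69) mod 360) = 50.42°.
50.42° ≤ 81.98° ⇒ inside.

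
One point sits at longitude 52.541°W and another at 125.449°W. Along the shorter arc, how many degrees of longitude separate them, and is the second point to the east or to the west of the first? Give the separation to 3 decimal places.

Raw difference: -125.449 − -52.541 = -72.908°.
Normalise into (−180°, 180°]: -72.908° stays -72.908°.
Negative ⇒ the second point lies to the west; separation 72.908°.

72.908° west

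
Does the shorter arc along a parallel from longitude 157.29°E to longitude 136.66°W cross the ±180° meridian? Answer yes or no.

Yes

Naïve |-136.66 − 157.29| = 293.95° > 180°, so the shorter arc goes the other way round — across 180°.
Signed shortest Δλ = ((-136.66 − 157.29 + 180) mod 360) − 180 = 66.05°.
Going east by 66.05° from +157.29° passes through 180° before reaching -136.66°.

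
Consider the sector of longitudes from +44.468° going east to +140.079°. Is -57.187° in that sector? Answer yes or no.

Band width going east from +44.468° to +140.079°: ((140.079 − 44.468) mod 360) = 95.611°.
Offset of -57.187° east of the west edge: ((-57.187 − 44.468) mod 360) = 258.345°.
258.345° > 95.611° ⇒ outside.

No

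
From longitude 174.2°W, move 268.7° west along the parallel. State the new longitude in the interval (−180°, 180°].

82.9°W

Start at -174.2°; shift −268.7° → -442.9°.
-442.9° lies outside (−180°, 180°]; add 360° → -82.9°.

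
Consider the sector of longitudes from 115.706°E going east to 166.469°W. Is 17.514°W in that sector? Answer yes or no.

No

Band width going east from +115.706° to -166.469°: ((-166.469 − 115.706) mod 360) = 77.825°.
Offset of -17.514° east of the west edge: ((-17.514 − 115.706) mod 360) = 226.780°.
226.780° > 77.825° ⇒ outside.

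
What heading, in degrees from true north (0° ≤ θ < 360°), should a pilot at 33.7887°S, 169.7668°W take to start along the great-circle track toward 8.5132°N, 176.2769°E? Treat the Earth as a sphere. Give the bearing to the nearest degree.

340°

Δλ = 176.2769 − -169.7668 = 346.0437°; wrapped into (−180°, 180°]: -13.9563°.
θ = atan2( sin Δλ · cos φ₂ , cos φ₁ · sin φ₂ − sin φ₁ · cos φ₂ · cos Δλ )
  = atan2(-0.23852, 0.65680) = -19.959° → normalised to [0°, 360°): 340.041°.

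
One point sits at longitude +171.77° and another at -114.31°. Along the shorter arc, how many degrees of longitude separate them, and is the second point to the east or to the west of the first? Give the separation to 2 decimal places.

73.92° east

Raw difference: -114.31 − 171.77 = -286.08°.
Normalise into (−180°, 180°]: -286.08° + 360° = 73.92°.
Positive ⇒ the second point lies to the east; separation 73.92°.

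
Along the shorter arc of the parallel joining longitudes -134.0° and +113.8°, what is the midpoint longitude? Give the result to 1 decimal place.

Signed shortest Δλ from -134.0° to +113.8° is -112.2°.
Midpoint longitude = -134.0° + (-112.2°)/2 = -134.0° − 56.1° = -190.1°.
Normalise into (−180°, 180°]: +169.9°.
(The naïve average (-134.0 + +113.8)/2 = -10.1° is on the wrong side of the globe.)

+169.9°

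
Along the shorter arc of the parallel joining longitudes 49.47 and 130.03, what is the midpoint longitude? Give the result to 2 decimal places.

Signed shortest Δλ from +49.47° to +130.03° is +80.56°.
Midpoint longitude = +49.47° + (+80.56°)/2 = +49.47° + 40.28° = +89.75°.

+89.75°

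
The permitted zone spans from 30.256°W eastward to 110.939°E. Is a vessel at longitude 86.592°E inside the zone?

Yes

Band width going east from -30.256° to +110.939°: ((110.939 − -30.256) mod 360) = 141.195°.
Offset of +86.592° east of the west edge: ((86.592 − -30.256) mod 360) = 116.848°.
116.848° ≤ 141.195° ⇒ inside.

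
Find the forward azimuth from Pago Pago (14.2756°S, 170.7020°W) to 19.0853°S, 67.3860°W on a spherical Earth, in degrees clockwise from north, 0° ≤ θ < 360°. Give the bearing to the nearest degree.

112°

Δλ = -67.3860 − -170.7020 = 103.3160°.
θ = atan2( sin Δλ · cos φ₂ , cos φ₁ · sin φ₂ − sin φ₁ · cos φ₂ · cos Δλ )
  = atan2(0.91963, -0.37055) = 111.946° → normalised to [0°, 360°): 111.946°.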